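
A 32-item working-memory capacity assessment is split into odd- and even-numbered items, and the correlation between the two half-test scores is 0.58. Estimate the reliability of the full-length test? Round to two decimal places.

0.73

Each half is half the length of the full test, so the full test is n = 2 times a half.
r_full = 2(0.58) / (1 + 0.58)
       = 1.1600 / 1.5800 = 0.7342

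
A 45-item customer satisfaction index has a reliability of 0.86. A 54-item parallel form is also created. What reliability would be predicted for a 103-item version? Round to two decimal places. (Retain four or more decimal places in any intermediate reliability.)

0.93

Only the ratio of lengths matters: n = 103/45 = 2.2889
r_{103} = n·r / (1 + (n − 1)·r) = 1.9685 / 2.1085 ≈ 0.9336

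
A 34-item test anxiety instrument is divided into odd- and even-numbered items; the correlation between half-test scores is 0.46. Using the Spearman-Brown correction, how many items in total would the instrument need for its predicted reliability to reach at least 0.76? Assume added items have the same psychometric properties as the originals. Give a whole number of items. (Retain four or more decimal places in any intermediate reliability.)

r_full = 2(0.46)/(1 + 0.46) = 0.6301
Solve Spearman-Brown for n: n = 0.76(1 − 0.6301) / [0.6301(1 − 0.76)] = 1.8590
Required items = 1.8590 × 34 = 63.21, so 64 items.

64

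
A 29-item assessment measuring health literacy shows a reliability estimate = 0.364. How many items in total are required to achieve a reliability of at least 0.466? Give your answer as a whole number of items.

n = 0.466(1 − 0.364) / [0.364(1 − 0.466)]
n = 0.296376 / 0.194376 ≈ 1.5248
1.5248 × 29 = 44.22 → 45 items

45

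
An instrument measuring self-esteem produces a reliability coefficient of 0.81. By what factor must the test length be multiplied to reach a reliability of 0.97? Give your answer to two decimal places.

n = [0.97 × 0.19] / [0.81 × 0.03]
  = 0.1843 / 0.0243 = 7.5844

7.58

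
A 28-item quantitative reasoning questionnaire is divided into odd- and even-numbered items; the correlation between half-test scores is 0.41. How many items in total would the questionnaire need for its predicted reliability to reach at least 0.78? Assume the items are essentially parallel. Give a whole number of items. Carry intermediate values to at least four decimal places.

72

r_full = 2(0.41)/(1 + 0.41) = 0.5816
n = r_tgt(1 − r_full) / [r_full(1 − r_tgt)] = 0.78 × 0.4184 / (0.5816 × 0.22) ≈ 2.5506
Required items = 2.5506 × 28 = 71.42, so 72 items.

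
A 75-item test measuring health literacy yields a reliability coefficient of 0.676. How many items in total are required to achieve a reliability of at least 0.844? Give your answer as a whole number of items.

n = [0.844 × 0.324] / [0.676 × 0.156]
n = 0.273456 / 0.105456 ≈ 2.5931
So the test needs 2.5931 × 75 ≈ 194.48 items; rounding up, 195.

195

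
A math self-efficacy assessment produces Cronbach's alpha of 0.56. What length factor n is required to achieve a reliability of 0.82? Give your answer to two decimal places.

Rearranging the Spearman-Brown formula for n,
n = r_target (1 − r_old) / [ r_old (1 − r_target) ]
n = [0.82 × 0.44] / [0.56 × 0.18]
n = 0.3608 / 0.1008 ≈ 3.5794

3.58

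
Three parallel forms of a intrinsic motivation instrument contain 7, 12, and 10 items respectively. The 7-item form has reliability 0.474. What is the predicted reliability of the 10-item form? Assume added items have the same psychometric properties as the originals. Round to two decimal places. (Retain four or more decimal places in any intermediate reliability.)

0.56

Only the ratio of lengths matters: n = 10/7 = 1.4286
r_{10} = n·r / (1 + (n − 1)·r) = 0.6772 / 1.2032 ≈ 0.5628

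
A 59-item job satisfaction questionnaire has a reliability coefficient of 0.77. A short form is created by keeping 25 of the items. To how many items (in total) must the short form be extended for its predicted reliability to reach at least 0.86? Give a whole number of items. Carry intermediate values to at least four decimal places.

109

First, r for the 25-item form: n = 25/59 = 0.4237, so r_25 = 0.4237·0.77/(1 + (0.4237 − 1)·0.77) = 0.5865
Length factor from the short form to reach 0.86: n' = 0.86(1 − 0.5865) / [0.5865(1 − 0.86)] ≈ 4.3309
Total items = 4.3309 × 25 = 108.27, rounded up to 109.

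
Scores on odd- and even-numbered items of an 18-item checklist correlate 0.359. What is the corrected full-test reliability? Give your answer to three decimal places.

Apply the Spearman-Brown correction with n = 2:
r_full = 2r_hh / (1 + r_hh) = 2 × 0.359 / (1 + 0.359)
r_full = 0.7180 / 1.3590 ≈ 0.5283

0.528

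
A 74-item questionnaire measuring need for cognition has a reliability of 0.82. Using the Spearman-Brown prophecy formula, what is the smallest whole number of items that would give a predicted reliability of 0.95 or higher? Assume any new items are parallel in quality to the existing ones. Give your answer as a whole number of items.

Rearranging the Spearman-Brown formula for n,
n = r_target (1 − r_old) / [ r_old (1 − r_target) ]
n = [0.95 × 0.18] / [0.82 × 0.05]
  = 0.1710 / 0.0410 = 4.1707
4.1707 × 74 = 308.63 → 309 items

309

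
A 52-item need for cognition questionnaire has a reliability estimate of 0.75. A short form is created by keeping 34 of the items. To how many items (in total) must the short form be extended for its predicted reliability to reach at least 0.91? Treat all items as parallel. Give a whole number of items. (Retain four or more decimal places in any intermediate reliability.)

Short-form reliability: n = 34/52 = 0.6538; r_34 = n·r/(1+(n−1)r) ≈ 0.6623
Then solve for n' with r_old = 0.6623, r_target = 0.91: n' = 0.91(1 − 0.6623)/[0.6623(1 − 0.91)] = 5.1556
Items = 5.1556 × 34 ≈ 175.29 → 176

176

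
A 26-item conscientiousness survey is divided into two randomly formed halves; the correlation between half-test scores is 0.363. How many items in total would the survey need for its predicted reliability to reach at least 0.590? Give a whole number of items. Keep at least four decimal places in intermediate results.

33

Corrected full-test reliability: r_full = 2 × 0.363 / (1 + 0.363) ≈ 0.5326
n = r_tgt(1 − r_full) / [r_full(1 − r_tgt)] = 0.590 × 0.4674 / (0.5326 × 0.410) ≈ 1.2629
Required items = 1.2629 × 26 = 32.84, so 33 items.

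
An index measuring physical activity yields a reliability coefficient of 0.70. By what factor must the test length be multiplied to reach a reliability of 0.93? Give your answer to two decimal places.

5.69

n = 0.93(1 − 0.70) / [0.70(1 − 0.93)]
  = 0.2790 / 0.0490 = 5.6939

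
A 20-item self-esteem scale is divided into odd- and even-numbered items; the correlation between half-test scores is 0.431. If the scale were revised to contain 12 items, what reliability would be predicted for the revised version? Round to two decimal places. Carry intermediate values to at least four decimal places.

0.48

First correct the split-half correlation to full-test reliability: r_full = 2 × 0.431 / (1 + 0.431) ≈ 0.6024
Length factor from 20 to 12 items: n = 12/20 = 0.6000
r_new = n·r_full / (1 + (n − 1)·r_full) = 0.3614 / 0.7590 ≈ 0.4762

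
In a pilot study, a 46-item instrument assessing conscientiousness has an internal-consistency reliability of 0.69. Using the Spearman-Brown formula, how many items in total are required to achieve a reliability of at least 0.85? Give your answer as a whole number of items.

118

n = 0.85 × (1 − 0.69) / [ 0.69 × (1 − 0.85) ]
  = 0.2635 / 0.1035 = 2.5459
So the test needs 2.5459 × 46 ≈ 117.11 items; rounding up, 118.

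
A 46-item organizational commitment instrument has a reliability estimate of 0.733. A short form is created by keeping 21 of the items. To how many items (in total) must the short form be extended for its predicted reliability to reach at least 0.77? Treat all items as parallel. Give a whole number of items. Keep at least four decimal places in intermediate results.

Short-form reliability: n = 21/46 = 0.4565; r_21 = n·r/(1+(n−1)r) ≈ 0.5562
Then solve for n' with r_old = 0.5562, r_target = 0.77: n' = 0.77(1 − 0.5562)/[0.5562(1 − 0.77)] = 2.6713
Total items = 2.6713 × 21 = 56.10, rounded up to 57.

57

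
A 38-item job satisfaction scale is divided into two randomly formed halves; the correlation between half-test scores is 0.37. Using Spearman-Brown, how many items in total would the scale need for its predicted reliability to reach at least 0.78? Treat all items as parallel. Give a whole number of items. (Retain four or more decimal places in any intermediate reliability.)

115

r_full = 2(0.37)/(1 + 0.37) = 0.5401
n = r_tgt(1 − r_full) / [r_full(1 − r_tgt)] = 0.78 × 0.4599 / (0.5401 × 0.22) ≈ 3.0190
Items = 3.0190 × 38 ≈ 114.72 → 115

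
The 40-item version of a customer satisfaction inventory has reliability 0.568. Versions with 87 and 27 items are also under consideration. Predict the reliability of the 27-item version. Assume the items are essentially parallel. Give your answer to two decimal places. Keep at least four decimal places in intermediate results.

0.47

The 87-item form is not needed; work directly from the 40-item form with n = 27/40 = 0.6750.
r_{27} = n·r / (1 + (n − 1)·r) = 0.3834 / 0.8154 ≈ 0.4702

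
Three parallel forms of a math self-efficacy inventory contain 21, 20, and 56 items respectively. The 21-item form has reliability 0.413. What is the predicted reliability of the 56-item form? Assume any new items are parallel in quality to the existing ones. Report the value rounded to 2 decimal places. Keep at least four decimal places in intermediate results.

The 20-item form is not needed; work directly from the 21-item form with n = 56/21 = 2.6667.
r_{56} = n·r / (1 + (n − 1)·r) = 1.1013 / 1.6883 ≈ 0.6523

0.65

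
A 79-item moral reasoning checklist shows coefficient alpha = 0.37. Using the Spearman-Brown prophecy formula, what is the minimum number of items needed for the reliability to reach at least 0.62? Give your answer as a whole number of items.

220

n = 0.62(1 − 0.37) / [0.37(1 − 0.62)]
  = 0.3906 / 0.1406 = 2.7781
2.7781 × 79 = 219.47 → 220 items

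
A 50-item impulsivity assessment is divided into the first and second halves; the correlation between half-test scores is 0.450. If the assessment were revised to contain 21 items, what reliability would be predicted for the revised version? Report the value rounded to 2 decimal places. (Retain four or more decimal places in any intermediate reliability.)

First correct the split-half correlation to full-test reliability: r_full = 2 × 0.450 / (1 + 0.450) ≈ 0.6207
Then adjust to 21 items: n = 21/50 = 0.4200
r_new = n·r_full / (1 + (n − 1)·r_full) = 0.2607 / 0.6400 ≈ 0.4073

0.41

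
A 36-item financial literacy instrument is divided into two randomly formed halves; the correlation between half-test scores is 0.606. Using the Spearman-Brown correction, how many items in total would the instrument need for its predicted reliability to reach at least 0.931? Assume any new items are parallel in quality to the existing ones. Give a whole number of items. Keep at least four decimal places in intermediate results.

Corrected full-test reliability: r_full = 2 × 0.606 / (1 + 0.606) ≈ 0.7547
Solve Spearman-Brown for n: n = 0.931(1 − 0.7547) / [0.7547(1 − 0.931)] = 4.3855
Required items = 4.3855 × 36 = 157.88, so 158 items.

158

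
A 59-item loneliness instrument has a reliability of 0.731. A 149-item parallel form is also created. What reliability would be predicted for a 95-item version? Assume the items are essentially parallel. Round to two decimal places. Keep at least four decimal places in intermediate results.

0.81

The 149-item form is not needed; work directly from the 59-item form with n = 95/59 = 1.6102.
r_{95} = n·r / (1 + (n − 1)·r) = 1.1771 / 1.4461 ≈ 0.8140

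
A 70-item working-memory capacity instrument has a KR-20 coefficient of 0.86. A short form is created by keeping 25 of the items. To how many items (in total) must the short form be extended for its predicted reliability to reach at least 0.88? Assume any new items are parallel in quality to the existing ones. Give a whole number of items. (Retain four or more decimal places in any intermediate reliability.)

84

First, r for the 25-item form: n = 25/70 = 0.3571, so r_25 = 0.3571·0.86/(1 + (0.3571 − 1)·0.86) = 0.6869
Then solve for n' with r_old = 0.6869, r_target = 0.88: n' = 0.88(1 − 0.6869)/[0.6869(1 − 0.88)] = 3.3427
Items = 3.3427 × 25 ≈ 83.57 → 84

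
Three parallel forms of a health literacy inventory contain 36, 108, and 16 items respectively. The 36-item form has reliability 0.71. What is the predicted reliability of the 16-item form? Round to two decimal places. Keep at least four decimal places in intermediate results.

0.52

The 108-item form is not needed; work directly from the 36-item form with n = 16/36 = 0.4444.
r_{16} = n·r / (1 + (n − 1)·r) = 0.3155 / 0.6055 ≈ 0.5211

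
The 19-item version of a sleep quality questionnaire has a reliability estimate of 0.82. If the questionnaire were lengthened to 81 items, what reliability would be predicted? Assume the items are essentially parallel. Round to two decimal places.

The new length is 81/19 = 4.2632 times the old.
r_new = 4.2632·0.82 / [1 + (4.2632 − 1)·0.82]
r_new = 3.4958 / 3.6758 ≈ 0.9510

0.95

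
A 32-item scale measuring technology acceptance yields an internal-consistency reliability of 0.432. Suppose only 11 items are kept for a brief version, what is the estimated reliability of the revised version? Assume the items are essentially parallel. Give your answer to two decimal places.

0.21

n = 11/32 = 0.3438
By Spearman-Brown, r_new = n r / (1 + (n − 1) r).
r_new = 0.3438·0.432 / [1 + (0.3438 − 1)·0.432]
r_new = 0.1485 / 0.7165 ≈ 0.2073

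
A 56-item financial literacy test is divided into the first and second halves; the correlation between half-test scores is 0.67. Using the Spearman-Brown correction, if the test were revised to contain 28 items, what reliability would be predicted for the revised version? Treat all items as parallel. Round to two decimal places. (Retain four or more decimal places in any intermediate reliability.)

0.67

Spearman-Brown correction (n = 2): r_full = 2·0.67/(1 + 0.67) = 0.8024
Length factor from 56 to 28 items: n = 28/56 = 0.5000
r_new = n·r_full / (1 + (n − 1)·r_full) = 0.4012 / 0.5988 ≈ 0.6700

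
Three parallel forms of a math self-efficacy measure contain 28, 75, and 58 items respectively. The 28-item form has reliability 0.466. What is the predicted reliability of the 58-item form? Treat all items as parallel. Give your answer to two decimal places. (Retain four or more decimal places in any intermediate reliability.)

The 75-item form is not needed; work directly from the 28-item form with n = 58/28 = 2.0714.
r_{58} = n·r / (1 + (n − 1)·r) = 0.9653 / 1.4993 ≈ 0.6438

0.64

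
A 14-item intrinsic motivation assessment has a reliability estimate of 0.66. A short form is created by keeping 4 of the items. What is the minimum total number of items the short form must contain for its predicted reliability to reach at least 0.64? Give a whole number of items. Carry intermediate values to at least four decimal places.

13

First, r for the 4-item form: n = 4/14 = 0.2857, so r_4 = 0.2857·0.66/(1 + (0.2857 − 1)·0.66) = 0.3567
Length factor from the short form to reach 0.64: n' = 0.64(1 − 0.3567) / [0.3567(1 − 0.64)] ≈ 3.2062
Total items = 3.2062 × 4 = 12.82, rounded up to 13.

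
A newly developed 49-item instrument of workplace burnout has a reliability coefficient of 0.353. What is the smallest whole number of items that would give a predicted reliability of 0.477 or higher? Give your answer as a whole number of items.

n = [0.477 × 0.647] / [0.353 × 0.523]
  = 0.308619 / 0.184619 = 1.6717
So the test needs 1.6717 × 49 ≈ 81.91 items; rounding up, 82.

82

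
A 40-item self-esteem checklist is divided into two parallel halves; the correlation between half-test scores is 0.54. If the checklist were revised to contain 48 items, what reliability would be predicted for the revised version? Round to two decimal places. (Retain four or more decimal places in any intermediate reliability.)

0.74

Full-test reliability from the split-half r: r_full = 2(0.54)/(1 + 0.54) = 0.7013
Length factor from 40 to 48 items: n = 48/40 = 1.2000
r_new = n·r_full / (1 + (n − 1)·r_full) = 0.8416 / 1.1403 ≈ 0.7381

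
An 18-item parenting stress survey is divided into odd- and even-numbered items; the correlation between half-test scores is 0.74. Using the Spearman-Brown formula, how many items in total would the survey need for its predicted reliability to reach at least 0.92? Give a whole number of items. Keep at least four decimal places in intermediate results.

37

r_full = 2(0.74)/(1 + 0.74) = 0.8506
n = r_tgt(1 − r_full) / [r_full(1 − r_tgt)] = 0.92 × 0.1494 / (0.8506 × 0.08) ≈ 2.0199
Items = 2.0199 × 18 ≈ 36.36 → 37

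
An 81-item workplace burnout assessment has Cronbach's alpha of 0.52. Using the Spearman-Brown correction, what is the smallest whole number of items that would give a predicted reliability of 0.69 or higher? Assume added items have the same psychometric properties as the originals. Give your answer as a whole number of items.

n = 0.69 × (1 − 0.52) / [ 0.52 × (1 − 0.69) ]
  = 0.3312 / 0.1612 = 2.0546
So the test needs 2.0546 × 81 ≈ 166.42 items; rounding up, 167.

167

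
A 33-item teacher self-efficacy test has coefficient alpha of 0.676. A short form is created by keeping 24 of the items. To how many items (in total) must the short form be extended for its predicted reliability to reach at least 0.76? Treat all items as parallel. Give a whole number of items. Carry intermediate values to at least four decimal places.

Short-form reliability: n = 24/33 = 0.7273; r_24 = n·r/(1+(n−1)r) ≈ 0.6028
Then solve for n' with r_old = 0.6028, r_target = 0.76: n' = 0.76(1 − 0.6028)/[0.6028(1 − 0.76)] = 2.0866
Total items = 2.0866 × 24 = 50.08, rounded up to 51.

51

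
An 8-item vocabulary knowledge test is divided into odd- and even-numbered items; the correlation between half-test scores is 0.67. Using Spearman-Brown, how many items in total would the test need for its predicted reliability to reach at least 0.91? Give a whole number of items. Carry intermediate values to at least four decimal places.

r_full = 2(0.67)/(1 + 0.67) = 0.8024
Solve Spearman-Brown for n: n = 0.91(1 − 0.8024) / [0.8024(1 − 0.91)] = 2.4900
Required items = 2.4900 × 8 = 19.92, so 20 items.

20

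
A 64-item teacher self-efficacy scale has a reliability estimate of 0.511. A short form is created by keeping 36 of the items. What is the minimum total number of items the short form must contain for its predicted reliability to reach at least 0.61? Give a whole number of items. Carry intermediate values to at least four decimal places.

96

First, r for the 36-item form: n = 36/64 = 0.5625, so r_36 = 0.5625·0.511/(1 + (0.5625 − 1)·0.511) = 0.3702
Then solve for n' with r_old = 0.3702, r_target = 0.61: n' = 0.61(1 − 0.3702)/[0.3702(1 − 0.61)] = 2.6609
Total items = 2.6609 × 36 = 95.79, rounded up to 96.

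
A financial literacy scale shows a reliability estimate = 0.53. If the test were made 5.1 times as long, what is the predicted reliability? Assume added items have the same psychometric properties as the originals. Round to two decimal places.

0.85

r_new = 5.1·0.53 / [1 + (5.1 − 1)·0.53]
     = 2.7030 / 3.1730 = 0.8519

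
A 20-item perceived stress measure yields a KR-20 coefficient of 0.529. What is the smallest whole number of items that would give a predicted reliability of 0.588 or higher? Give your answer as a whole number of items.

26

n = 0.588(1 − 0.529) / [0.529(1 − 0.588)]
  = 0.276948 / 0.217948 = 1.2707
Items needed = n × 20 = 1.2707 × 20 ≈ 25.41 → round up to 26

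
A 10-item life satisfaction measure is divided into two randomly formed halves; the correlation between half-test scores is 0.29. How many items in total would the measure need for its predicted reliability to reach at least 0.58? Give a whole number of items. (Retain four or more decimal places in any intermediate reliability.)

r_full = 2(0.29)/(1 + 0.29) = 0.4496
Solve Spearman-Brown for n: n = 0.58(1 − 0.4496) / [0.4496(1 − 0.58)] = 1.6906
Required items = 1.6906 × 10 = 16.91, so 17 items.

17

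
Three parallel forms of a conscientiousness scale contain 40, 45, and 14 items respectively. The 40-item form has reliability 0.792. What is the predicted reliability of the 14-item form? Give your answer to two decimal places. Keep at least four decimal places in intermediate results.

The 45-item form is not needed; work directly from the 40-item form with n = 14/40 = 0.3500.
r_{14} = n·r / (1 + (n − 1)·r) = 0.2772 / 0.4852 ≈ 0.5713

0.57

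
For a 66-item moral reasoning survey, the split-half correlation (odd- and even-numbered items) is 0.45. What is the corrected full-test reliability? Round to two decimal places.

Apply the Spearman-Brown correction with n = 2:
r_full = 2r_hh / (1 + r_hh) = 2 × 0.45 / (1 + 0.45)
r_full = 0.9000 / 1.4500 ≈ 0.6207

0.62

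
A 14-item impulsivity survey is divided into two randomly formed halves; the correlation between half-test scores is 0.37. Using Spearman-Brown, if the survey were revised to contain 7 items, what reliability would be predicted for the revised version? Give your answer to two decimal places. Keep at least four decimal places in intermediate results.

0.37

Full-test reliability from the split-half r: r_full = 2(0.37)/(1 + 0.37) = 0.5401
Then adjust to 7 items: n = 7/14 = 0.5000
r_new = n·r_full / (1 + (n − 1)·r_full) = 0.2701 / 0.7299 ≈ 0.3701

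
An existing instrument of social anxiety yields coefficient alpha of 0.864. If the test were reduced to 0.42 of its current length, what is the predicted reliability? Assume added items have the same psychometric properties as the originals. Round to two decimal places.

0.73

Apply the Spearman-Brown prophecy formula, r' = nr / [1 + (n − 1)r]:
r_new = (0.42 × 0.864) / (1 + (0.42 − 1) × 0.864)
r_new = 0.3629 / 0.4989 ≈ 0.7274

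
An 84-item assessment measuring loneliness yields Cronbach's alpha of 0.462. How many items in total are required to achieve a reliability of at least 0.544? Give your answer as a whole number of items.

117

n = 0.544(1 − 0.462) / [0.462(1 − 0.544)]
  = 0.292672 / 0.210672 = 1.3892
1.3892 × 84 = 116.69 → 117 items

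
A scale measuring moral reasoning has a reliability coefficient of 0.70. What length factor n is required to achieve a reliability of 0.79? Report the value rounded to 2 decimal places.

Invert Spearman-Brown to solve for n:
n = r_target (1 − r_old) / [ r_old (1 − r_target) ]
n = 0.79 × (1 − 0.70) / [ 0.70 × (1 − 0.79) ]
  = 0.2370 / 0.1470 = 1.6122

1.61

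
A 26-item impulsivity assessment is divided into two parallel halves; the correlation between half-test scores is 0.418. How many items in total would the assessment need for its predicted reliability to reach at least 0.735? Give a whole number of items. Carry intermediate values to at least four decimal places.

51

r_full = 2(0.418)/(1 + 0.418) = 0.5896
n = r_tgt(1 − r_full) / [r_full(1 − r_tgt)] = 0.735 × 0.4104 / (0.5896 × 0.265) ≈ 1.9306
Required items = 1.9306 × 26 = 50.20, so 51 items.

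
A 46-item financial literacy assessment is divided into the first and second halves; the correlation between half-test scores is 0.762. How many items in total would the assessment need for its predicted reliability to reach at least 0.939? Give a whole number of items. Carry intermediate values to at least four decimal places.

111

r_full = 2(0.762)/(1 + 0.762) = 0.8649
Solve Spearman-Brown for n: n = 0.939(1 − 0.8649) / [0.8649(1 − 0.939)] = 2.4045
Required items = 2.4045 × 46 = 110.61, so 111 items.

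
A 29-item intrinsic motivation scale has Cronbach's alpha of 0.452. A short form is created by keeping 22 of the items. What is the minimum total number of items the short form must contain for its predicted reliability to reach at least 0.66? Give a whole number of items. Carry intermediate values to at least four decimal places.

Short-form reliability: n = 22/29 = 0.7586; r_22 = n·r/(1+(n−1)r) ≈ 0.3849
Then solve for n' with r_old = 0.3849, r_target = 0.66: n' = 0.66(1 − 0.3849)/[0.3849(1 − 0.66)] = 3.1022
Total items = 3.1022 × 22 = 68.25, rounded up to 69.

69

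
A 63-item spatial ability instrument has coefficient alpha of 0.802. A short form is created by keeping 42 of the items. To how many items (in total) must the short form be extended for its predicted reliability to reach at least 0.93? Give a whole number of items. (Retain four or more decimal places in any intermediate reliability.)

Short-form reliability: n = 42/63 = 0.6667; r_42 = n·r/(1+(n−1)r) ≈ 0.7298
Then solve for n' with r_old = 0.7298, r_target = 0.93: n' = 0.93(1 − 0.7298)/[0.7298(1 − 0.93)] = 4.9189
Items = 4.9189 × 42 ≈ 206.59 → 207

207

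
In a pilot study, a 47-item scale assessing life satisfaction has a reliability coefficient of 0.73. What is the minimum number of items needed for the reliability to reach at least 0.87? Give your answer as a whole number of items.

117

Spearman-Brown solved for the length factor n:
n = r_target (1 − r_old) / [ r_old (1 − r_target) ]
n = 0.87 × (1 − 0.73) / [ 0.73 × (1 − 0.87) ]
n = 0.2349 / 0.0949 ≈ 2.4752
2.4752 × 47 = 116.33 → 117 items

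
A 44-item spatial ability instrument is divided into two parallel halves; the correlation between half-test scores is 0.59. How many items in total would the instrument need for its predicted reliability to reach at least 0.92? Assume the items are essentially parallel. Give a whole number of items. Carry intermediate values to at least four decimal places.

176

Corrected full-test reliability: r_full = 2 × 0.59 / (1 + 0.59) ≈ 0.7421
n = r_tgt(1 − r_full) / [r_full(1 − r_tgt)] = 0.92 × 0.2579 / (0.7421 × 0.08) ≈ 3.9966
Required items = 3.9966 × 44 = 175.85, so 176 items.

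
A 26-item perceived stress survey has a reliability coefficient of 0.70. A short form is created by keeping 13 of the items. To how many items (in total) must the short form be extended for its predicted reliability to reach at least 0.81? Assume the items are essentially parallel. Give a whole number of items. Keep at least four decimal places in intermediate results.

First, r for the 13-item form: n = 13/26 = 0.5000, so r_13 = 0.5000·0.70/(1 + (0.5000 − 1)·0.70) = 0.5385
Then solve for n' with r_old = 0.5385, r_target = 0.81: n' = 0.81(1 − 0.5385)/[0.5385(1 − 0.81)] = 3.6536
Items = 3.6536 × 13 ≈ 47.50 → 48

48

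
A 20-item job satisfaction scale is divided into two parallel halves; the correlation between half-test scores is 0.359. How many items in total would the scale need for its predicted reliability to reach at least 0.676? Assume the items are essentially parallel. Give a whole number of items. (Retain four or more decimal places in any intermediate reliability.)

38

Corrected full-test reliability: r_full = 2 × 0.359 / (1 + 0.359) ≈ 0.5283
n = r_tgt(1 − r_full) / [r_full(1 − r_tgt)] = 0.676 × 0.4717 / (0.5283 × 0.324) ≈ 1.8629
Items = 1.8629 × 20 ≈ 37.26 → 38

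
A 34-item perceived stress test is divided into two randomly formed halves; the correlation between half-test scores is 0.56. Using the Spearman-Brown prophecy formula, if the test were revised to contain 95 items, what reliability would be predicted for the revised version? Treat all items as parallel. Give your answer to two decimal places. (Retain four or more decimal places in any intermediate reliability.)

0.88

First correct the split-half correlation to full-test reliability: r_full = 2 × 0.56 / (1 + 0.56) ≈ 0.7179
Length factor from 34 to 95 items: n = 95/34 = 2.7941
r_new = n·r_full / (1 + (n − 1)·r_full) = 2.0059 / 2.2880 ≈ 0.8767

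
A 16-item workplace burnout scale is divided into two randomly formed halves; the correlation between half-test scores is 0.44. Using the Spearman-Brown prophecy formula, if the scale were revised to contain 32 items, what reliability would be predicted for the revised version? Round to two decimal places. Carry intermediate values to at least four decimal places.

Full-test reliability from the split-half r: r_full = 2(0.44)/(1 + 0.44) = 0.6111
Then adjust to 32 items: n = 32/16 = 2.0000
r_new = n·r_full / (1 + (n − 1)·r_full) = 1.2222 / 1.6111 ≈ 0.7586

0.76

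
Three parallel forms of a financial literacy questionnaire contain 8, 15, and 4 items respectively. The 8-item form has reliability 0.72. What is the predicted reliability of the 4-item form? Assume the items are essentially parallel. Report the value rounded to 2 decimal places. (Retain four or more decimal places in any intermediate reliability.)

Only the ratio of lengths matters: n = 4/8 = 0.5000
r_{4} = n·r / (1 + (n − 1)·r) = 0.3600 / 0.6400 ≈ 0.5625

0.56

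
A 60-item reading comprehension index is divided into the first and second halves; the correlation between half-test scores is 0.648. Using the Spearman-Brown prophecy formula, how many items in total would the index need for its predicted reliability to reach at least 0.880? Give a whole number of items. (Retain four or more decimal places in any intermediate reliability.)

120

Corrected full-test reliability: r_full = 2 × 0.648 / (1 + 0.648) ≈ 0.7864
n = r_tgt(1 − r_full) / [r_full(1 − r_tgt)] = 0.880 × 0.2136 / (0.7864 × 0.120) ≈ 1.9919
Items = 1.9919 × 60 ≈ 119.51 → 120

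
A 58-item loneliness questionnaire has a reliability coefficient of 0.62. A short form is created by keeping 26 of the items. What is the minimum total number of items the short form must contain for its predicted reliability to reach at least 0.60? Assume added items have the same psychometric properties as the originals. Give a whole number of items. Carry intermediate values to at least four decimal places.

First, r for the 26-item form: n = 26/58 = 0.4483, so r_26 = 0.4483·0.62/(1 + (0.4483 − 1)·0.62) = 0.4224
Length factor from the short form to reach 0.60: n' = 0.60(1 − 0.4224) / [0.4224(1 − 0.60)] ≈ 2.0511
Items = 2.0511 × 26 ≈ 53.33 → 54

54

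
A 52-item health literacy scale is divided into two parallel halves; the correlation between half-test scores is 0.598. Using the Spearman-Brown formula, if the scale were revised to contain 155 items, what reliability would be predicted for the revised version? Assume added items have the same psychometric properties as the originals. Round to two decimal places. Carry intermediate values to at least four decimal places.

Spearman-Brown correction (n = 2): r_full = 2·0.598/(1 + 0.598) = 0.7484
Then adjust to 155 items: n = 155/52 = 2.9808
r_new = n·r_full / (1 + (n − 1)·r_full) = 2.2308 / 2.4824 ≈ 0.8986

0.90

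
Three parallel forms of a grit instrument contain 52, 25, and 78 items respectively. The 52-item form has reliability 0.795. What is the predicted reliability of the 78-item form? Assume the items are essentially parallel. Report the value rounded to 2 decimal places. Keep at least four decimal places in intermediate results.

The 25-item form is not needed; work directly from the 52-item form with n = 78/52 = 1.5000.
r_{78} = n·r / (1 + (n − 1)·r) = 1.1925 / 1.3975 ≈ 0.8533

0.85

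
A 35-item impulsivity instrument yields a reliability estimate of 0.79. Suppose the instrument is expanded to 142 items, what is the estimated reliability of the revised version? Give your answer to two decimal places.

0.94

Length ratio n = 142/35 = 4.0571
Apply the Spearman-Brown prophecy formula, r' = nr / [1 + (n − 1)r]:
r_new = (4.0571 × 0.79) / (1 + (4.0571 − 1) × 0.79)
r_new = 3.2051 / 3.4151 ≈ 0.9385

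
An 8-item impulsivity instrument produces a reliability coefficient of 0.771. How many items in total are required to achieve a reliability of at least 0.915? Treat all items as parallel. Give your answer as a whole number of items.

26

n = 0.915(1 − 0.771) / [0.771(1 − 0.915)]
n = 0.209535 / 0.065535 ≈ 3.1973
Items needed = n × 8 = 3.1973 × 8 ≈ 25.58 → round up to 26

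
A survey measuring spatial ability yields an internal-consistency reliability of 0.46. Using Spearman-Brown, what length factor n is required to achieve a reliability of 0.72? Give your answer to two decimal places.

3.02

n = 0.72 × (1 − 0.46) / [ 0.46 × (1 − 0.72) ]
  = 0.3888 / 0.1288 = 3.0186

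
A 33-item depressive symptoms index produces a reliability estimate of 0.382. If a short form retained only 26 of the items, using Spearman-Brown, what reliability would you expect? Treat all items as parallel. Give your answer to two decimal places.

n = 26/33 = 0.7879
r_new = 0.7879·0.382 / [1 + (0.7879 − 1)·0.382]
     = 0.3010 / 0.9190 = 0.3275

0.33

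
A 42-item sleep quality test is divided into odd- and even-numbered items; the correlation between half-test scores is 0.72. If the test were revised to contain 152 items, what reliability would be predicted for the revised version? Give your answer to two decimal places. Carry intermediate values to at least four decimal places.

First correct the split-half correlation to full-test reliability: r_full = 2 × 0.72 / (1 + 0.72) ≈ 0.8372
Length factor from 42 to 152 items: n = 152/42 = 3.6190
r_new = n·r_full / (1 + (n − 1)·r_full) = 3.0298 / 3.1926 ≈ 0.9490

0.95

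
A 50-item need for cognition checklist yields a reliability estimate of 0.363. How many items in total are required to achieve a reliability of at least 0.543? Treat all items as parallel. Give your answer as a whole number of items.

105

Invert Spearman-Brown to solve for n:
n = r*(1 − r) / [ r (1 − r*) ]
n = 0.543(1 − 0.363) / [0.363(1 − 0.543)]
n = 0.345891 / 0.165891 ≈ 2.0850
So the test needs 2.0850 × 50 ≈ 104.25 items; rounding up, 105.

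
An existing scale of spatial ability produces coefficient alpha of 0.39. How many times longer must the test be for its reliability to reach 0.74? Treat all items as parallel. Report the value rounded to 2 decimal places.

Invert Spearman-Brown to solve for n:
n = r_target (1 − r_old) / [ r_old (1 − r_target) ]
n = 0.74(1 − 0.39) / [0.39(1 − 0.74)]
n = 0.4514 / 0.1014 ≈ 4.4517

4.45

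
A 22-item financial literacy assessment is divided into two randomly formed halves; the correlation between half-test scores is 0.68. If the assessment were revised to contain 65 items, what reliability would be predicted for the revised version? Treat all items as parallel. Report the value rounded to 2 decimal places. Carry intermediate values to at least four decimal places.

Spearman-Brown correction (n = 2): r_full = 2·0.68/(1 + 0.68) = 0.8095
Length factor from 22 to 65 items: n = 65/22 = 2.9545
r_new = n·r_full / (1 + (n − 1)·r_full) = 2.3917 / 2.5822 ≈ 0.9262

0.93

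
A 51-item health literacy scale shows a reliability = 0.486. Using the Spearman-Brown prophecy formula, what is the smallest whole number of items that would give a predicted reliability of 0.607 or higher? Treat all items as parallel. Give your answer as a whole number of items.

84

Spearman-Brown solved for the length factor n:
n = r*(1 − r) / [ r (1 − r*) ]
n = 0.607 × (1 − 0.486) / [ 0.486 × (1 − 0.607) ]
n = 0.311998 / 0.190998 ≈ 1.6335
So the test needs 1.6335 × 51 ≈ 83.31 items; rounding up, 84.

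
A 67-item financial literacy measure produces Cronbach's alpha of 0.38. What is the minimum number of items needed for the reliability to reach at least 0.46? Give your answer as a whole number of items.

94

Invert Spearman-Brown to solve for n:
n = r*(1 − r) / [ r (1 − r*) ]
n = 0.46(1 − 0.38) / [0.38(1 − 0.46)]
n = 0.2852 / 0.2052 ≈ 1.3899
Items needed = n × 67 = 1.3899 × 67 ≈ 93.12 → round up to 94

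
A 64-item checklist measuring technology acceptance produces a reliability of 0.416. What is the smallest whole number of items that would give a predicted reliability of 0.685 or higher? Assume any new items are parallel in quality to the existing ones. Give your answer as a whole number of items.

Invert Spearman-Brown to solve for n:
n = r_target (1 − r_old) / [ r_old (1 − r_target) ]
n = 0.685 × (1 − 0.416) / [ 0.416 × (1 − 0.685) ]
n = 0.400040 / 0.131040 ≈ 3.0528
3.0528 × 64 = 195.38 → 196 items

196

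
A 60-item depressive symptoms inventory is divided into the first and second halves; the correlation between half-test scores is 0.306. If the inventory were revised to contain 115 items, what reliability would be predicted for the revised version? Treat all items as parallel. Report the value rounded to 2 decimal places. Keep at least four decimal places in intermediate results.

First correct the split-half correlation to full-test reliability: r_full = 2 × 0.306 / (1 + 0.306) ≈ 0.4686
Length factor from 60 to 115 items: n = 115/60 = 1.9167
r_new = n·r_full / (1 + (n − 1)·r_full) = 0.8982 / 1.4296 ≈ 0.6283

0.63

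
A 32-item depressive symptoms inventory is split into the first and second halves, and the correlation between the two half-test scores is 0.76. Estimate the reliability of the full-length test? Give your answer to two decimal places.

The full test is twice the length of either half (n = 2).
r_full = 2(0.76) / (1 + 0.76)
r_full = 1.5200 / 1.7600 ≈ 0.8636

0.86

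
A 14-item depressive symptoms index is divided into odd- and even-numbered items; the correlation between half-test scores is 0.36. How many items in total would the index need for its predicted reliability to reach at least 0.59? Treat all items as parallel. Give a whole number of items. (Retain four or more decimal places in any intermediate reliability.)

18

Corrected full-test reliability: r_full = 2 × 0.36 / (1 + 0.36) ≈ 0.5294
Solve Spearman-Brown for n: n = 0.59(1 − 0.5294) / [0.5294(1 − 0.59)] = 1.2792
Items = 1.2792 × 14 ≈ 17.91 → 18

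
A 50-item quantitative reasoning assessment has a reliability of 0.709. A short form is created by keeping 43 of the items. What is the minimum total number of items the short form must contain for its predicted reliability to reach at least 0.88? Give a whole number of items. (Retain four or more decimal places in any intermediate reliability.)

Short-form reliability: n = 43/50 = 0.8600; r_43 = n·r/(1+(n−1)r) ≈ 0.6769
Then solve for n' with r_old = 0.6769, r_target = 0.88: n' = 0.88(1 − 0.6769)/[0.6769(1 − 0.88)] = 3.5004
Items = 3.5004 × 43 ≈ 150.52 → 151

151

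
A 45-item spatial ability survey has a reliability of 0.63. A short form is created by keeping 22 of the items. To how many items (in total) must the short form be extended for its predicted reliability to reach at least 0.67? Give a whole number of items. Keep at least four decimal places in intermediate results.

First, r for the 22-item form: n = 22/45 = 0.4889, so r_22 = 0.4889·0.63/(1 + (0.4889 − 1)·0.63) = 0.4543
Length factor from the short form to reach 0.67: n' = 0.67(1 − 0.4543) / [0.4543(1 − 0.67)] ≈ 2.4388
Items = 2.4388 × 22 ≈ 53.65 → 54

54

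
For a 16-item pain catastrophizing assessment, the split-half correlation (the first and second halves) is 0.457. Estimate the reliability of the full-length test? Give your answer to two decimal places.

Each half is half the length of the full test, so the full test is n = 2 times a half.
r_full = 2r_hh / (1 + r_hh) = 2 × 0.457 / (1 + 0.457)
       = 0.9140 / 1.4570 = 0.6273

0.63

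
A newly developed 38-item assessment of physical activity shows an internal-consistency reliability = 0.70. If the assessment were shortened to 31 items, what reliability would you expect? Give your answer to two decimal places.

0.66

The new length is 31/38 = 0.8158 times the old.
r_new = (0.8158 × 0.70) / (1 + (0.8158 − 1) × 0.70)
r_new = 0.5711 / 0.8711 ≈ 0.6556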